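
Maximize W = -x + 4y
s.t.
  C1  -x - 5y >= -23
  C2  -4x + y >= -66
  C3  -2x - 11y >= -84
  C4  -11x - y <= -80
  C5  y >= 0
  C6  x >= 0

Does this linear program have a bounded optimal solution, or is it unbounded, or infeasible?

bounded optimum

Feasible corners and W = -x + 4y:
  (353/21, 26/21) → W = -83/7
  (377/54, 173/54) → W = 35/6
  (33/2, 0) → W = -33/2
  (80/11, 0) → W = -80/11
The feasible region has finitely many vertices and no improving ray; the maximum is 35/6 at (377/54, 173/54).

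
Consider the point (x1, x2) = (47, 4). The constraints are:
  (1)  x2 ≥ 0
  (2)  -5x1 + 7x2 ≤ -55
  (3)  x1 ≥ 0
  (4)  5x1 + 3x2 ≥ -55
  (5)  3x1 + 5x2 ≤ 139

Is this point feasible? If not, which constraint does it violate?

Constraint (5): 3x1 + 5x2 = 161, which is not ≤ 139. All other constraints are satisfied.

not feasible — violates (5)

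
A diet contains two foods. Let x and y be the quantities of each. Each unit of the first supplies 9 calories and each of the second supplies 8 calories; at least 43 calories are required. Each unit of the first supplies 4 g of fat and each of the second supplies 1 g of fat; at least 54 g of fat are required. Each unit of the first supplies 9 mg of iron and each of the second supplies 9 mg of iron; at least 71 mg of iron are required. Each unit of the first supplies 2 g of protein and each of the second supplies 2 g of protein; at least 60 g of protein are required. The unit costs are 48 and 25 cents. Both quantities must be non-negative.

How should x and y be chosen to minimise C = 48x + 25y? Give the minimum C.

x = 8, y = 22, minimum C = 934

Feasible corners and C = 48x + 25y:
  (0, 54) → C = 1350
  (30, 0) → C = 1440
  (8, 22) → C = 934
The feasible region is unbounded (it extends along (0, 1), (1, 0)), but C strictly increases along every unbounded feasible direction, so there is no improving ray and the minimum is attained at a vertex.

The binding constraints are 4x + y = 54 and 2x + 2y = 60.
Solving simultaneously gives x = 8, y = 22.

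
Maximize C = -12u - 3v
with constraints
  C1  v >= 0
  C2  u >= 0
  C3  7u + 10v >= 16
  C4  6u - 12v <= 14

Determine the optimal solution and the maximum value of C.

Extreme points and C = -12u - 3v:
  (16/7, 0) → C = -192/7
  (7/3, 0) → C = -28
  (0, 8/5) → C = -24/5
The feasible region is unbounded (it extends along (0, 1), (2, 1)), but C strictly decreases along every unbounded feasible direction, so there is no improving ray and the maximum is attained at a vertex.

At the optimal vertex, u = 0 and 7u + 10v = 16.
Solving simultaneously gives u = 0, v = 8/5.

u = 0, v = 8/5, maximum C = -24/5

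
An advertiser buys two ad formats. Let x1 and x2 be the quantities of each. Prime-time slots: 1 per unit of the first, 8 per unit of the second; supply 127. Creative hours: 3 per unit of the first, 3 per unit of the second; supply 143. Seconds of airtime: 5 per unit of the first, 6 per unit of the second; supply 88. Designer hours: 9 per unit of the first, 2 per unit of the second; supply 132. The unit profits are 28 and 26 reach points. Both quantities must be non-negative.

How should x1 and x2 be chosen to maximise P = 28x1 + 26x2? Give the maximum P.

x1 = 14, x2 = 3, maximum P = 470

Corner points and P = 28x1 + 26x2:
  (0, 0) → P = 0
  (0, 44/3) → P = 1144/3
  (44/3, 0) → P = 1232/3
  (14, 3) → P = 470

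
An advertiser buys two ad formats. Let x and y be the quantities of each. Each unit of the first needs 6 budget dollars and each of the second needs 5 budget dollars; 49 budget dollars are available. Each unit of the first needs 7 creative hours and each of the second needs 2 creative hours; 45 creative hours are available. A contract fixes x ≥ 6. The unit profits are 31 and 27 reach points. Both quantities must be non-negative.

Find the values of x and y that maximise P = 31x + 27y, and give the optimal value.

Corner points and P = 31x + 27y:
  (45/7, 0) → P = 1395/7
  (6, 0) → P = 186
  (6, 3/2) → P = 453/2

x = 6, y = 3/2, maximum P = 453/2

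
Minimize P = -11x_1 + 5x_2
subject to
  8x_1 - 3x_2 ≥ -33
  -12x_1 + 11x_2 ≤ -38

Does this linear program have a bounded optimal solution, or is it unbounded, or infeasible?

From the feasible point (-477/52, -175/13), moving in the direction (11, 12) keeps every constraint satisfied while P decreases without bound.

unbounded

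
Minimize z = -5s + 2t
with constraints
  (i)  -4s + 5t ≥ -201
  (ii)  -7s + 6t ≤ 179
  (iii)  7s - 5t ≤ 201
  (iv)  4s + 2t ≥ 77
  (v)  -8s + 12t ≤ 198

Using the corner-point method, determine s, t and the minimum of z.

Vertices and z = -5s + 2t:
  (787/34, -265/34) → z = -4465/34
  (1701/22, 1497/22) → z = -501/2
  (33/4, 22) → z = 11/4

The binding constraints are 7s - 5t = 201 and -8s + 12t = 198.
Solving simultaneously gives s = 1701/22, t = 1497/22.

s = 1701/22, t = 1497/22, minimum z = -501/2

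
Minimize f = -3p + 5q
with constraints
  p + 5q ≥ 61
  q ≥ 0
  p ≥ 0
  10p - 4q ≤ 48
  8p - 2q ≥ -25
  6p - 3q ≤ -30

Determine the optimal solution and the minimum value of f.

Feasible corners and f = -3p + 5q:
  (0, 61/5) → f = 61
  (1, 12) → f = 57
  (0, 25/2) → f = 125/2
  (44, 98) → f = 358
The feasible region is unbounded (it extends along (2, 5), (1, 4)), but f strictly increases along every unbounded feasible direction, so there is no improving ray and the minimum is attained at a vertex.

At the optimal vertex, p + 5q = 61 and 6p - 3q = -30.
Solving simultaneously gives p = 1, q = 12.

p = 1, q = 12, minimum f = 57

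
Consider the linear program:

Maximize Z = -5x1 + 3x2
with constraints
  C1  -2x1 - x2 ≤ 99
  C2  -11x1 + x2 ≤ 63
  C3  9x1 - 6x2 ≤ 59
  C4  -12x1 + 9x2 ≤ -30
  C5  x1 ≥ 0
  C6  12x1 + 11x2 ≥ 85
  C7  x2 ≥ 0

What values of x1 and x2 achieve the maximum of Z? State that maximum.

x1 = 73/16, x2 = 11/4, maximum Z = -233/16

Corner points and Z = -5x1 + 3x2:
  (39, 146/3) → Z = -49
  (61/9, 1/3) → Z = -296/9
  (73/16, 11/4) → Z = -233/16

At the optimal vertex, -12x1 + 9x2 = -30 and 12x1 + 11x2 = 85.
Solving simultaneously gives x1 = 73/16, x2 = 11/4.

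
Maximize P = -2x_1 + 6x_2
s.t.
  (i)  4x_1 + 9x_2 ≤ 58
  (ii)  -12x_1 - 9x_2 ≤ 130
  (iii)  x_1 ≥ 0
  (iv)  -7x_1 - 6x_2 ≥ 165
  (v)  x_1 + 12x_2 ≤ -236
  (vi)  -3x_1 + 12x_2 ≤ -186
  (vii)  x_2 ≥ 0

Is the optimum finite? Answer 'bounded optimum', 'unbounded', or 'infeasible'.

The boundaries -12x_1 - 9x_2 = 130 and -7x_1 - 6x_2 = 165 meet at (235/3, -1070/9), but that point violates x_2 ≥ 0. Every candidate vertex is excluded by some other constraint, so the feasible region is empty.

infeasible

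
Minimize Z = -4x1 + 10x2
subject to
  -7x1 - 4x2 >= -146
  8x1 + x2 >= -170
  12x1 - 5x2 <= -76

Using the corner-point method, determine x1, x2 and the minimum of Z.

Corner points and Z = -4x1 + 10x2:
  (-826/25, 2358/25) → Z = 26884/25
  (426/83, 2284/83) → Z = 21136/83
  (-463/26, -358/13) → Z = -2654/13

The binding constraints are 8x1 + x2 = -170 and 12x1 - 5x2 = -76.
Solving simultaneously gives x1 = -463/26, x2 = -358/13.

x1 = -463/26, x2 = -358/13, minimum Z = -2654/13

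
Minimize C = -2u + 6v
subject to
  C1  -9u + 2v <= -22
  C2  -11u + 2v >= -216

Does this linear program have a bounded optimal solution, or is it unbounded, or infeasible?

unbounded

From the feasible point (97, 851/2), moving in the direction (-2, -11) keeps every constraint satisfied while C decreases without bound.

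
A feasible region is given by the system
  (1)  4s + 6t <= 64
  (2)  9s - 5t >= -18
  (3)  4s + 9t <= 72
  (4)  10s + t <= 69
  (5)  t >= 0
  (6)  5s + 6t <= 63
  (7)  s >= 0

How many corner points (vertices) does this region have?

5

The feasible vertices (each the meet of two boundaries and inside every other half-plane) are:
  (198/101, 720/101)
  (0, 18/5)
  (549/86, 222/43)
  (69/10, 0)
  (0, 0)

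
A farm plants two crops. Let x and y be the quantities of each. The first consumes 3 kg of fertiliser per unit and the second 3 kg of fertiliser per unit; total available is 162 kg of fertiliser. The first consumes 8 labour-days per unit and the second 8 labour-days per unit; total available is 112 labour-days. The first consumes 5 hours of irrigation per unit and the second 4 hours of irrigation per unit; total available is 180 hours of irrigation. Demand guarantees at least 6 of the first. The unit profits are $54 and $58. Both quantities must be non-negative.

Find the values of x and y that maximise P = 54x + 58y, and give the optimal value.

Vertices and P = 54x + 58y:
  (14, 0) → P = 756
  (6, 0) → P = 324
  (6, 8) → P = 788

The optimum lies where 8x + 8y = 112 and x = 6.
Solving simultaneously gives x = 6, y = 8.

x = 6, y = 8, maximum P = 788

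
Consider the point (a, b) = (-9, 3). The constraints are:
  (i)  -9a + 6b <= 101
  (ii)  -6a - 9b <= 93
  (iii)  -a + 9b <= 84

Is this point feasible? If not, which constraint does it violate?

feasible

(i): 99 ≤ 101 ✓
(ii): 27 ≤ 93 ✓
(iii): 36 ≤ 84 ✓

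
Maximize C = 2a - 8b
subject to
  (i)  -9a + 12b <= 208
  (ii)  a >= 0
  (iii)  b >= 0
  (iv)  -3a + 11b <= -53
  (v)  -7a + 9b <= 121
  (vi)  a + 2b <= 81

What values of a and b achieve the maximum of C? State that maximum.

The binding constraints are b = 0 and a + 2b = 81.
Solving simultaneously gives a = 81, b = 0.

a = 81, b = 0, maximum C = 162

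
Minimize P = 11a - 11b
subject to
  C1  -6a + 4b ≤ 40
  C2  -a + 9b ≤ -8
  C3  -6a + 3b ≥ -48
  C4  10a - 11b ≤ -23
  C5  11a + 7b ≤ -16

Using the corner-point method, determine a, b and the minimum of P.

a = -196/25, b = -44/25, minimum P = -1672/25

Vertices and P = 11a - 11b:
  (-196/25, -44/25) → P = -1672/25
  (-174/13, -131/13) → P = -473/13
  (-295/79, -103/79) → P = -2112/79

The binding constraints are -6a + 4b = 40 and -a + 9b = -8.
Solving simultaneously gives a = -196/25, b = -44/25.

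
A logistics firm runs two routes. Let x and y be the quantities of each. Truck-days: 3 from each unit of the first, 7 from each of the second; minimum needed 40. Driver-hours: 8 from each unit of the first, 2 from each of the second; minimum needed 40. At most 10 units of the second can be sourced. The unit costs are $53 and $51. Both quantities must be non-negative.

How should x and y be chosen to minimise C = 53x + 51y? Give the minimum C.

Vertices and C = 53x + 51y:
  (40/3, 0) → C = 2120/3
  (4, 4) → C = 416
  (5/2, 10) → C = 1285/2
The feasible region is unbounded (it extends along (1, 0)), but C strictly increases along every unbounded feasible direction, so there is no improving ray and the minimum is attained at a vertex.

x = 4, y = 4, minimum C = 416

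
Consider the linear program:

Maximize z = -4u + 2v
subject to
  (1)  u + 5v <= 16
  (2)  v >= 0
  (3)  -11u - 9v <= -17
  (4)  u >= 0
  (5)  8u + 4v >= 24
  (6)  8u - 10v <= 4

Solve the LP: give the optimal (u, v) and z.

Corner points and z = -4u + 2v:
  (14/9, 26/9) → z = -4/9
  (18/5, 62/25) → z = -236/25
  (16/7, 10/7) → z = -44/7

u = 14/9, v = 26/9, maximum z = -4/9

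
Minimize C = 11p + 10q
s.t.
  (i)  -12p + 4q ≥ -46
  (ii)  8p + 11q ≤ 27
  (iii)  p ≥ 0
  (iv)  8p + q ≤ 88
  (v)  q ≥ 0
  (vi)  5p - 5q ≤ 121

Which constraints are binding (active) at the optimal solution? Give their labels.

Corner points and C = 11p + 10q:
  (0, 27/11) → C = 270/11
  (27/8, 0) → C = 297/8
  (0, 0) → C = 0

The minimum is at (0, 0). Substituting into each constraint, equality holds for (iii) and (v); the remaining constraints have slack.

(iii) and (v)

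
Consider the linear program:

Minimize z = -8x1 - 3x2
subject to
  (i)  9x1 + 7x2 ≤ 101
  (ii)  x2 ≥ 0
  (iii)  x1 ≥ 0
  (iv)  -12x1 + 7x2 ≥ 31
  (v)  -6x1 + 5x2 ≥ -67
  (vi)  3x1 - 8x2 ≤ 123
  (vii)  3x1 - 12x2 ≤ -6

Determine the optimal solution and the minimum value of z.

Feasible corners and z = -8x1 - 3x2:
  (0, 101/7) → z = -303/7
  (10/3, 71/7) → z = -1199/21
  (0, 31/7) → z = -93/7

The optimum lies where 9x1 + 7x2 = 101 and -12x1 + 7x2 = 31.
Solving simultaneously gives x1 = 10/3, x2 = 71/7.

x1 = 10/3, x2 = 71/7, minimum z = -1199/21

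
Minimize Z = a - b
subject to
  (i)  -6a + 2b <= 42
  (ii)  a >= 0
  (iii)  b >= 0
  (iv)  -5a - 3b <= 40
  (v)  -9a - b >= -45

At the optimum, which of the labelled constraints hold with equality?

(i) and (v)

Feasible corners and Z = a - b:
  (0, 21) → Z = -21
  (2, 27) → Z = -25
  (0, 0) → Z = 0
  (5, 0) → Z = 5

The minimum is at (2, 27). Substituting into each constraint, equality holds for (i) and (v); the remaining constraints have slack.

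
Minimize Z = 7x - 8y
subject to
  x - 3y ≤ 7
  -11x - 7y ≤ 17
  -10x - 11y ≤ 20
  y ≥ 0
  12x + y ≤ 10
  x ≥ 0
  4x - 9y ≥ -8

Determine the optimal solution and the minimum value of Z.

x = 0, y = 8/9, minimum Z = -64/9

Feasible corners and Z = 7x - 8y:
  (5/6, 0) → Z = 35/6
  (0, 0) → Z = 0
  (41/56, 17/14) → Z = -257/56
  (0, 8/9) → Z = -64/9

The binding constraints are x = 0 and 4x - 9y = -8.
Solving simultaneously gives x = 0, y = 8/9.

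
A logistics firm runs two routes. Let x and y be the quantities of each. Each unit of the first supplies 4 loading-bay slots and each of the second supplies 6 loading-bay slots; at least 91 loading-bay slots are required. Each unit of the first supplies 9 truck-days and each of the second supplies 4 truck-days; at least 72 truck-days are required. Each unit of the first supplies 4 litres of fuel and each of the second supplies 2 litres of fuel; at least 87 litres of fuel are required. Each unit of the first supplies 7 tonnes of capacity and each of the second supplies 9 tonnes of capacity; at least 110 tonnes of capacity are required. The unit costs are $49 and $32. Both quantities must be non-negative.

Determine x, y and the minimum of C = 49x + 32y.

x = 85/4, y = 1, minimum C = 4293/4

Extreme points and C = 49x + 32y:
  (0, 87/2) → C = 1392
  (91/4, 0) → C = 4459/4
  (85/4, 1) → C = 4293/4
The feasible region is unbounded (it extends along (0, 1), (1, 0)), but C strictly increases along every unbounded feasible direction, so there is no improving ray and the minimum is attained at a vertex.

The optimum lies where 4x + 6y = 91 and 4x + 2y = 87.
Solving simultaneously gives x = 85/4, y = 1.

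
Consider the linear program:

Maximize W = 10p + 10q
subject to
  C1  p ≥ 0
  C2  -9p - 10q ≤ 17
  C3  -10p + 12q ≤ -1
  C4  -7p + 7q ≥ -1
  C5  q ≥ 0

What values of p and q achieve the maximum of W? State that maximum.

Vertices and W = 10p + 10q:
  (5/14, 3/14) → W = 40/7
  (1/10, 0) → W = 1
  (1/7, 0) → W = 10/7

The binding constraints are -10p + 12q = -1 and -7p + 7q = -1.
Solving simultaneously gives p = 5/14, q = 3/14.

p = 5/14, q = 3/14, maximum W = 40/7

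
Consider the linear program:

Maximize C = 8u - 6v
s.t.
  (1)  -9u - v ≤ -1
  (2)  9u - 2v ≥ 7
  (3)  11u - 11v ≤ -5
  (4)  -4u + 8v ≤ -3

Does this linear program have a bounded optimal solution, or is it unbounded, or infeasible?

infeasible

The boundaries -9u - v = -1 and 9u - 2v = 7 meet at (1/3, -2), but that point violates 11u - 11v ≤ -5. Every candidate vertex is excluded by some other constraint, so the feasible region is empty.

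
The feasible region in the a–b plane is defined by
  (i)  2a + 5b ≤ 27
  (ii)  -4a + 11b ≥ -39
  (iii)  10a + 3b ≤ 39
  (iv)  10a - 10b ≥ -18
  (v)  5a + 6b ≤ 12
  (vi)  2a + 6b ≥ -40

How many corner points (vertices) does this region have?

5

Intersecting each pair of boundary lines and keeping only the points that satisfy every inequality leaves:
  (273/61, -117/61)
  (-103/23, -119/23)
  (22/5, -5/3)
  (6/55, 21/11)
  (-127/20, -91/20)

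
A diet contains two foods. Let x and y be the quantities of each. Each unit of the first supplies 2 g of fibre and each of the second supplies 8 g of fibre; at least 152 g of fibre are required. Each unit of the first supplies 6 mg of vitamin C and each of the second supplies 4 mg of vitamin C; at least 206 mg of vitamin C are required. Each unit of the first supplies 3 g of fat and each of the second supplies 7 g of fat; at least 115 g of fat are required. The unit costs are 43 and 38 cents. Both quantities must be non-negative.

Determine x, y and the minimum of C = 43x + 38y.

Corner points and C = 43x + 38y:
  (0, 103/2) → C = 1957
  (76, 0) → C = 3268
  (26, 25/2) → C = 1593
The feasible region is unbounded (it extends along (0, 1), (1, 0)), but C strictly increases along every unbounded feasible direction, so there is no improving ray and the minimum is attained at a vertex.

The optimum lies where 2x + 8y = 152 and 6x + 4y = 206.
Solving simultaneously gives x = 26, y = 25/2.

x = 26, y = 25/2, minimum C = 1593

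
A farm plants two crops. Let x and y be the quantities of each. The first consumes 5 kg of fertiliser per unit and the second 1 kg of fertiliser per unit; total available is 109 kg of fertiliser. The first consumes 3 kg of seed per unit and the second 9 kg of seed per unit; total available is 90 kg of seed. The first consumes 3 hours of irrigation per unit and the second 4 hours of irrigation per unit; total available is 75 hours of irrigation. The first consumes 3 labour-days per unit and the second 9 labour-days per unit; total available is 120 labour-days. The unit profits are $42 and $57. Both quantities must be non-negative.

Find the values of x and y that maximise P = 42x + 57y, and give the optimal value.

Extreme points and P = 42x + 57y:
  (0, 0) → P = 0
  (0, 10) → P = 570
  (109/5, 0) → P = 4578/5
  (361/17, 48/17) → P = 17898/17
  (21, 3) → P = 1053

x = 21, y = 3, maximum P = 1053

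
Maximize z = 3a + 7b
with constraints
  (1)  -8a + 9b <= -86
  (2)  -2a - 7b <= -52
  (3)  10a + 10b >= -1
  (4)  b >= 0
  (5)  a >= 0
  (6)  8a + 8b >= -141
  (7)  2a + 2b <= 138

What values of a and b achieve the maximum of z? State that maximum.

Extreme points and z = 3a + 7b:
  (535/37, 122/37) → z = 2459/37
  (707/17, 466/17) → z = 5383/17
  (26, 0) → z = 78
  (69, 0) → z = 207

At the optimal vertex, -8a + 9b = -86 and 2a + 2b = 138.
Solving simultaneously gives a = 707/17, b = 466/17.

a = 707/17, b = 466/17, maximum z = 5383/17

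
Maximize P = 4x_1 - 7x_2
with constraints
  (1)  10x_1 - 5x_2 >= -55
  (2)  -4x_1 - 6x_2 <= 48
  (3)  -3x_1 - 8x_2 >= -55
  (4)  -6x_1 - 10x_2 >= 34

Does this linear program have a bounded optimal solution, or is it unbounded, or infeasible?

From the feasible point (-57/8, -13/4), moving in the direction (6, -4) keeps every constraint satisfied while P increases without bound.

unbounded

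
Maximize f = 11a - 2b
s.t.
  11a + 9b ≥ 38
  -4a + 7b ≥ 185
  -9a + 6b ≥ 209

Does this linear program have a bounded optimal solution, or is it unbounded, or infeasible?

From the feasible point (-1399/113, 2187/113), moving in the direction (6, 9) keeps every constraint satisfied while f increases without bound.

unbounded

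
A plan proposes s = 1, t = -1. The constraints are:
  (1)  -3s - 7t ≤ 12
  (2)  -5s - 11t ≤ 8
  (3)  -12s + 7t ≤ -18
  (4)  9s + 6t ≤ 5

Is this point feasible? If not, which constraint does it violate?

(1): 4 ≤ 12 ✓
(2): 6 ≤ 8 ✓
(3): -19 ≤ -18 ✓
(4): 3 ≤ 5 ✓

feasible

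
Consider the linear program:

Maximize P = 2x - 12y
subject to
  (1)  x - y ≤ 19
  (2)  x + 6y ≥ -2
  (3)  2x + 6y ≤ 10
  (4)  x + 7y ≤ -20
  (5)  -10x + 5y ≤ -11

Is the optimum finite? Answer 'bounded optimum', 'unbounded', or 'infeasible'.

The boundaries x - y = 19 and x + 7y = -20 meet at (113/8, -39/8), but that point violates x + 6y ≥ -2. Every candidate vertex is excluded by some other constraint, so the feasible region is empty.

infeasible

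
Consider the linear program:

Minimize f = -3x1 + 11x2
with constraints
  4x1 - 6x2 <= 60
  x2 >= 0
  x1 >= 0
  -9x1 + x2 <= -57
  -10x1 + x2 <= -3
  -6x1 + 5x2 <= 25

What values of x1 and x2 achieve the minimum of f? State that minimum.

x1 = 15, x2 = 0, minimum f = -45

Feasible corners and f = -3x1 + 11x2:
  (15, 0) → f = -45
  (19/3, 0) → f = -19
  (310/39, 189/13) → f = 1769/13
The feasible region is unbounded (it extends along (3, 2), (5, 6)), but f strictly increases along every unbounded feasible direction, so there is no improving ray and the minimum is attained at a vertex.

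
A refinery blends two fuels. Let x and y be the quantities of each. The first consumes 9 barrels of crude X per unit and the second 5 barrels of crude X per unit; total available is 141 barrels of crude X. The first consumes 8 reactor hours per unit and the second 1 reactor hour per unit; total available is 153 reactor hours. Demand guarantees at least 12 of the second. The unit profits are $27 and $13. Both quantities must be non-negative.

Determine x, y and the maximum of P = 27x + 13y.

Corner points and P = 27x + 13y:
  (0, 141/5) → P = 1833/5
  (0, 12) → P = 156
  (9, 12) → P = 399

The optimum lies where 9x + 5y = 141 and y = 12.
Solving simultaneously gives x = 9, y = 12.

x = 9, y = 12, maximum P = 399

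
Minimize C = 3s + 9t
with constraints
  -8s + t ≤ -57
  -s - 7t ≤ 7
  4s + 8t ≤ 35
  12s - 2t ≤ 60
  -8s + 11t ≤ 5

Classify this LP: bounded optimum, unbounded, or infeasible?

infeasible

The boundaries -8s + t = -57 and -s - 7t = 7 meet at (392/57, -113/57), but that point violates 12s - 2t ≤ 60. Every candidate vertex is excluded by some other constraint, so the feasible region is empty.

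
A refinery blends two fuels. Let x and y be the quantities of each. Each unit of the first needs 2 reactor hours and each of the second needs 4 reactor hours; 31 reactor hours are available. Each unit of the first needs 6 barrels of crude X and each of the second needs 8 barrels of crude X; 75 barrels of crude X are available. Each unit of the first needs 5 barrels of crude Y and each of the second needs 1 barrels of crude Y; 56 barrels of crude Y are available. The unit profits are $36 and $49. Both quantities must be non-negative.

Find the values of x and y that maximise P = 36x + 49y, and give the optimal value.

Vertices and P = 36x + 49y:
  (0, 0) → P = 0
  (0, 31/4) → P = 1519/4
  (56/5, 0) → P = 2016/5
  (13/2, 9/2) → P = 909/2
  (373/34, 39/34) → P = 15339/34

The binding constraints are 2x + 4y = 31 and 6x + 8y = 75.
Solving simultaneously gives x = 13/2, y = 9/2.

x = 13/2, y = 9/2, maximum P = 909/2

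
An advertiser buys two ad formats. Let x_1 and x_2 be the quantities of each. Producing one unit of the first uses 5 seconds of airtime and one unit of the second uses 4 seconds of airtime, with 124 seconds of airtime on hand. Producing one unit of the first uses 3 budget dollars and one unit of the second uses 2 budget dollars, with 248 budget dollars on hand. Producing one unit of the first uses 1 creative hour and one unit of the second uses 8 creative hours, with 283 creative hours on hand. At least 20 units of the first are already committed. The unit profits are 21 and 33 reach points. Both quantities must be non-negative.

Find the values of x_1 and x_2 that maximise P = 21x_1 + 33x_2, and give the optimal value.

Corner points and P = 21x_1 + 33x_2:
  (124/5, 0) → P = 2604/5
  (20, 0) → P = 420
  (20, 6) → P = 618

The optimum lies where 5x_1 + 4x_2 = 124 and x_1 = 20.
Solving simultaneously gives x_1 = 20, x_2 = 6.

x_1 = 20, x_2 = 6, maximum P = 618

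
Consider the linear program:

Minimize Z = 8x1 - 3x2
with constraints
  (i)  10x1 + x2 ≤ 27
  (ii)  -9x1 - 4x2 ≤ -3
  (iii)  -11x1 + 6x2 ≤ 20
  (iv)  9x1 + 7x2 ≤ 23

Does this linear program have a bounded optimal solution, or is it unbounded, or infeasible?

Feasible corners and Z = 8x1 - 3x2:
  (105/31, -213/31) → Z = 1479/31
  (166/61, -13/61) → Z = 1367/61
  (-31/49, 213/98) → Z = -1135/98
  (-2/131, 433/131) → Z = -1315/131
The feasible region has finitely many vertices and no improving ray; the minimum is -1135/98 at (-31/49, 213/98).

bounded optimum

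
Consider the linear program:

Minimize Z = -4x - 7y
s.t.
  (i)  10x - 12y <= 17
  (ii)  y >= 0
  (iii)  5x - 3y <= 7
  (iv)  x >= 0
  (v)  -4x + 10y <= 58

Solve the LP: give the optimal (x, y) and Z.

Extreme points and Z = -4x - 7y:
  (7/5, 0) → Z = -28/5
  (0, 0) → Z = 0
  (122/19, 159/19) → Z = -1601/19
  (0, 29/5) → Z = -203/5

The optimum lies where 5x - 3y = 7 and -4x + 10y = 58.
Solving simultaneously gives x = 122/19, y = 159/19.

x = 122/19, y = 159/19, minimum Z = -1601/19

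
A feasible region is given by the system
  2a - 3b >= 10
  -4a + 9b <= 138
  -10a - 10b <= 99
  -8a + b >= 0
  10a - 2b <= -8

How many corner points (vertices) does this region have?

The feasible vertices (each the meet of two boundaries and inside every other half-plane) are:
  (-197/50, -149/25)
  (-22/13, -58/13)
  (-139/60, -91/12)

3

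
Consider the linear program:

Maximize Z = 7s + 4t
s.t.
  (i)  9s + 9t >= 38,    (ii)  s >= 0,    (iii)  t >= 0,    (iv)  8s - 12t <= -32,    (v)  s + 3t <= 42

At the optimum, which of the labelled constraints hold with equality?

(iv) and (v)

Vertices and Z = 7s + 4t:
  (0, 38/9) → Z = 152/9
  (14/15, 148/45) → Z = 886/45
  (0, 14) → Z = 56
  (34/3, 92/9) → Z = 1082/9

The maximum is at (34/3, 92/9). Substituting into each constraint, equality holds for (iv) and (v); the remaining constraints have slack.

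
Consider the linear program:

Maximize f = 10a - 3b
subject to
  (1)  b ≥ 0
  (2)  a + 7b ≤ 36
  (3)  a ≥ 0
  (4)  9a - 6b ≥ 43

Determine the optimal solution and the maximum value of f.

a = 36, b = 0, maximum f = 360

Extreme points and f = 10a - 3b:
  (36, 0) → f = 360
  (43/9, 0) → f = 430/9
  (517/69, 281/69) → f = 4327/69

The optimum lies where b = 0 and a + 7b = 36.
Solving simultaneously gives a = 36, b = 0.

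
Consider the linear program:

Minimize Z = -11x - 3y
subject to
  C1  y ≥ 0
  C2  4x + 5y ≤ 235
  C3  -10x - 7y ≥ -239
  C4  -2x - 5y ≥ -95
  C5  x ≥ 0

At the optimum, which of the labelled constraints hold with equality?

C1 and C3

Extreme points and Z = -11x - 3y:
  (239/10, 0) → Z = -2629/10
  (0, 0) → Z = 0
  (265/18, 118/9) → Z = -3623/18
  (0, 19) → Z = -57

The minimum is at (239/10, 0). Substituting into each constraint, equality holds for C1 and C3; the remaining constraints have slack.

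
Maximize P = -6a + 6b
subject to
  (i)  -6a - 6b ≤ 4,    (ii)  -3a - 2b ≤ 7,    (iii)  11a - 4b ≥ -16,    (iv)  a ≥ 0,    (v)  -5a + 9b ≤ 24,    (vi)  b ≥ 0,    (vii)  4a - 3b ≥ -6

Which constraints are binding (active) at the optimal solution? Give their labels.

(v) and (vii)

Corner points and P = -6a + 6b:
  (0, 0) → P = 0
  (0, 2) → P = 12
  (6/7, 22/7) → P = 96/7
The feasible region is unbounded (it extends along (9, 5), (1, 0)), but P strictly decreases along every unbounded feasible direction, so there is no improving ray and the maximum is attained at a vertex.

The maximum is at (6/7, 22/7). Substituting into each constraint, equality holds for (v) and (vii); the remaining constraints have slack.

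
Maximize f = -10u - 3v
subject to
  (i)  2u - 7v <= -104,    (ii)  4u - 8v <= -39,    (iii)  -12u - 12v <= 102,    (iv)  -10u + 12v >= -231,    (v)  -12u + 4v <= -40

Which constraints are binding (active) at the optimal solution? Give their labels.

Vertices and f = -10u - 3v:
  (559/12, 169/6) → f = -1651/3
  (174/19, 332/19) → f = -144
  (579/8, 657/16) → f = -13551/16
The feasible region is unbounded (it extends along (6, 5), (1, 3)), but f strictly decreases along every unbounded feasible direction, so there is no improving ray and the maximum is attained at a vertex.

The maximum is at (174/19, 332/19). Substituting into each constraint, equality holds for (i) and (v); the remaining constraints have slack.

(i) and (v)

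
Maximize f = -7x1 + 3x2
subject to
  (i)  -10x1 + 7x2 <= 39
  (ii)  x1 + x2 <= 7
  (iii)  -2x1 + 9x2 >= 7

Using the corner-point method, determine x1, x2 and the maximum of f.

Corner points and f = -7x1 + 3x2:
  (10/17, 109/17) → f = 257/17
  (-151/38, -2/19) → f = 55/2
  (56/11, 21/11) → f = -329/11

x1 = -151/38, x2 = -2/19, maximum f = 55/2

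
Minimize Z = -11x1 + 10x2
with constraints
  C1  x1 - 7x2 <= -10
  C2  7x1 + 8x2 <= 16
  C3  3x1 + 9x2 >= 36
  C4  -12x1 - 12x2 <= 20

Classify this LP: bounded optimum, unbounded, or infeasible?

bounded optimum

Corner points and Z = -11x1 + 10x2:
  (-48/13, 68/13) → Z = 1208/13
  (-88/3, 83/3) → Z = 1798/3
  (-17/2, 41/6) → Z = 971/6
The feasible region has finitely many vertices and no improving ray; the minimum is 1208/13 at (-48/13, 68/13).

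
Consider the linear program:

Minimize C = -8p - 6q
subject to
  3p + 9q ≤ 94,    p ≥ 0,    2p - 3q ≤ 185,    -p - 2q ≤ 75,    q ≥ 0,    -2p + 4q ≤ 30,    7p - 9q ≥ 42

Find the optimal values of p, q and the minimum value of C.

p = 94/3, q = 0, minimum C = -752/3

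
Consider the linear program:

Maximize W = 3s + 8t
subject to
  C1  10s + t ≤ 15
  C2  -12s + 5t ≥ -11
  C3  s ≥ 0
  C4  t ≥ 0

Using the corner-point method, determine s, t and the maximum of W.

Feasible corners and W = 3s + 8t:
  (43/31, 35/31) → W = 409/31
  (0, 15) → W = 120
  (11/12, 0) → W = 11/4
  (0, 0) → W = 0

s = 0, t = 15, maximum W = 120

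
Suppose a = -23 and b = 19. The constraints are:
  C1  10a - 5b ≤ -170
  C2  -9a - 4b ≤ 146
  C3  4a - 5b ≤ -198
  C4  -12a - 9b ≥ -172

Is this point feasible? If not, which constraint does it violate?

not feasible — violates C3

Constraint C3: 4a - 5b = -187, which is not ≤ -198. All other constraints are satisfied.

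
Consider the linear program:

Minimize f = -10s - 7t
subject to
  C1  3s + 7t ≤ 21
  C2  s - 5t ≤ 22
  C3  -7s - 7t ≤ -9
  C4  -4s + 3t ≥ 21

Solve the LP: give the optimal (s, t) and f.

The binding constraints are 3s + 7t = 21 and -4s + 3t = 21.
Solving simultaneously gives s = -84/37, t = 147/37.

s = -84/37, t = 147/37, minimum f = -189/37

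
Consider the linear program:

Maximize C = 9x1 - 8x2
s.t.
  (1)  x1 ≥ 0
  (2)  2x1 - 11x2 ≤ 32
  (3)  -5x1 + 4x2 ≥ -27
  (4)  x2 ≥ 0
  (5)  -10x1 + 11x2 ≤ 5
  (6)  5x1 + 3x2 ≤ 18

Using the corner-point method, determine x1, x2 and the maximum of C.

x1 = 18/5, x2 = 0, maximum C = 162/5

Corner points and C = 9x1 - 8x2:
  (0, 0) → C = 0
  (0, 5/11) → C = -40/11
  (18/5, 0) → C = 162/5
  (183/85, 41/17) → C = 7/85

The optimum lies where x2 = 0 and 5x1 + 3x2 = 18.
Solving simultaneously gives x1 = 18/5, x2 = 0.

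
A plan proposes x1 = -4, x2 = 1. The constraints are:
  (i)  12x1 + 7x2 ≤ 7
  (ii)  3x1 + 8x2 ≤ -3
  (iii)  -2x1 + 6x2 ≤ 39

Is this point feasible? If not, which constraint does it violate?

(i): -41 ≤ 7 ✓
(ii): -4 ≤ -3 ✓
(iii): 14 ≤ 39 ✓

feasible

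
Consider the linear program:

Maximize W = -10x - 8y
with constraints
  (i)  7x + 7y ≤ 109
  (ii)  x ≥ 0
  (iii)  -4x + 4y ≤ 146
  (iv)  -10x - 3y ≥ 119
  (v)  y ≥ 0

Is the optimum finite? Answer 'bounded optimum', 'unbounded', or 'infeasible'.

infeasible

The boundaries 7x + 7y = 109 and x = 0 meet at (0, 109/7), but that point violates -10x - 3y ≥ 119. Every candidate vertex is excluded by some other constraint, so the feasible region is empty.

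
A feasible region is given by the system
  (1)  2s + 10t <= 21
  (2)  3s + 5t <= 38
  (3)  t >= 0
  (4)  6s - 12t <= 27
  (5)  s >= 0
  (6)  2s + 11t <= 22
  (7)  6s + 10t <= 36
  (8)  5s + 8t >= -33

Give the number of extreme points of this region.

5

Of the 27 pairwise boundary intersections, those satisfying every inequality are:
  (9/2, 0)
  (0, 0)
  (117/22, 9/22)
  (0, 2)
  (88/23, 30/23)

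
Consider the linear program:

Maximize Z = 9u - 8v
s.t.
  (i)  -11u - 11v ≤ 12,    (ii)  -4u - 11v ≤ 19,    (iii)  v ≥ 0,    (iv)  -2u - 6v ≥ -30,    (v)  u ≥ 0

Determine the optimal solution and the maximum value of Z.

u = 15, v = 0, maximum Z = 135

Corner points and Z = 9u - 8v:
  (15, 0) → Z = 135
  (0, 0) → Z = 0
  (0, 5) → Z = -40

At the optimal vertex, v = 0 and -2u - 6v = -30.
Solving simultaneously gives u = 15, v = 0.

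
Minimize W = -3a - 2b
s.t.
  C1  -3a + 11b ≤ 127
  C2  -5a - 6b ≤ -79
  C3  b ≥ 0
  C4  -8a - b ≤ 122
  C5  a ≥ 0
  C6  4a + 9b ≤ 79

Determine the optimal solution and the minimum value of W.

a = 79/4, b = 0, minimum W = -237/4

Vertices and W = -3a - 2b:
  (79/5, 0) → W = -237/5
  (79/7, 79/21) → W = -869/21
  (79/4, 0) → W = -237/4

The binding constraints are b = 0 and 4a + 9b = 79.
Solving simultaneously gives a = 79/4, b = 0.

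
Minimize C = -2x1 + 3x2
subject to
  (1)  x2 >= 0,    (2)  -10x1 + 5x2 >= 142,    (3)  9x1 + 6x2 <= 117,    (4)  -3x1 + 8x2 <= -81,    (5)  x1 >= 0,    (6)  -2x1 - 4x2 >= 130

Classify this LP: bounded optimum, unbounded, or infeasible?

The boundaries x1 = 0 and -2x1 - 4x2 = 130 meet at (0, -65/2), but that point violates x2 ≥ 0. Every candidate vertex is excluded by some other constraint, so the feasible region is empty.

infeasible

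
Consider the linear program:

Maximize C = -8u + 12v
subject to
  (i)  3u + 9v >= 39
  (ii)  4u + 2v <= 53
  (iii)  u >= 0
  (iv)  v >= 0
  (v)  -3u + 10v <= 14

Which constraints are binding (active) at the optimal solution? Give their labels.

(i) and (v)

Extreme points and C = -8u + 12v:
  (13, 0) → C = -104
  (88/19, 53/19) → C = -68/19
  (53/4, 0) → C = -106
  (251/23, 215/46) → C = -718/23

The maximum is at (88/19, 53/19). Substituting into each constraint, equality holds for (i) and (v); the remaining constraints have slack.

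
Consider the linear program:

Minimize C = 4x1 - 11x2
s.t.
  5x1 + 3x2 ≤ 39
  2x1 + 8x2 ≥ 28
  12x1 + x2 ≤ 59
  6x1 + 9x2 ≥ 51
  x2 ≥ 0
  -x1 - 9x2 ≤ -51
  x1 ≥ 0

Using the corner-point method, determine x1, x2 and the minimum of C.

Extreme points and C = 4x1 - 11x2:
  (138/31, 173/31) → C = -1351/31
  (0, 13) → C = -143
  (480/107, 553/107) → C = -4163/107
  (0, 17/3) → C = -187/3

The binding constraints are 5x1 + 3x2 = 39 and x1 = 0.
Solving simultaneously gives x1 = 0, x2 = 13.

x1 = 0, x2 = 13, minimum C = -143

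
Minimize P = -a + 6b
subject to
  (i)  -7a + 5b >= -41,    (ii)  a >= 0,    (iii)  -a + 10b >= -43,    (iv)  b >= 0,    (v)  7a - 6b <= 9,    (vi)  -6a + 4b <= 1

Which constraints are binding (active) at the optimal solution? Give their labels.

Feasible corners and P = -a + 6b:
  (201/7, 32) → P = 1143/7
  (0, 0) → P = 0
  (0, 1/4) → P = 3/2
  (9/7, 0) → P = -9/7
The feasible region is unbounded (it extends along (2, 3), (5, 7)), but P strictly increases along every unbounded feasible direction, so there is no improving ray and the minimum is attained at a vertex.

The minimum is at (9/7, 0). Substituting into each constraint, equality holds for (iv) and (v); the remaining constraints have slack.

(iv) and (v)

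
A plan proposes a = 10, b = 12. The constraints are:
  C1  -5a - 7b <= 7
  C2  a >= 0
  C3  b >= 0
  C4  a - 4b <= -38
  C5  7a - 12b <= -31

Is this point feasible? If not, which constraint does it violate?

feasible

C1: -134 ≤ 7 ✓
C2: 10 ≥ 0 ✓
C3: 12 ≥ 0 ✓
C4: -38 ≤ -38 ✓
C5: -74 ≤ -31 ✓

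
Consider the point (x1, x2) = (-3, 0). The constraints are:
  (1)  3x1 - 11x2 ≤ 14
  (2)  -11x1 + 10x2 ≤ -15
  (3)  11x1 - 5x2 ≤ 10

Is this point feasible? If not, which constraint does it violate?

Constraint (2): -11x1 + 10x2 = 33, which is not ≤ -15. All other constraints are satisfied.

not feasible — violates (2)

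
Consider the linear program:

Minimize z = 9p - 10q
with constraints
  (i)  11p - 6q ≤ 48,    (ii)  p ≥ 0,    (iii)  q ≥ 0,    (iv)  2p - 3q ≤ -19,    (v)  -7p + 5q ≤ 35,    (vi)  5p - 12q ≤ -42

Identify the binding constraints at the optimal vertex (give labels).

(i) and (v)

Corner points and z = 9p - 10q:
  (86/7, 305/21) → z = -104/3
  (450/13, 721/13) → z = -3160/13
  (0, 19/3) → z = -190/3
  (0, 7) → z = -70

The minimum is at (450/13, 721/13). Substituting into each constraint, equality holds for (i) and (v); the remaining constraints have slack.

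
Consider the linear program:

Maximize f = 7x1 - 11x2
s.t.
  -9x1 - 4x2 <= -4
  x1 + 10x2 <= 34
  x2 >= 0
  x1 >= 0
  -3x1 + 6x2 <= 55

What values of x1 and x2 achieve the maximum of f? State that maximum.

x1 = 34, x2 = 0, maximum f = 238

Feasible corners and f = 7x1 - 11x2:
  (4/9, 0) → f = 28/9
  (0, 1) → f = -11
  (34, 0) → f = 238
  (0, 17/5) → f = -187/5

The optimum lies where x1 + 10x2 = 34 and x2 = 0.
Solving simultaneously gives x1 = 34, x2 = 0.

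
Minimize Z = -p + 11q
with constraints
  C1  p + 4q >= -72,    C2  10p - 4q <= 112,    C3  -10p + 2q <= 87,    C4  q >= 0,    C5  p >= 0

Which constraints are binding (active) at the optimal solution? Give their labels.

Vertices and Z = -p + 11q:
  (56/5, 0) → Z = -56/5
  (0, 87/2) → Z = 957/2
  (0, 0) → Z = 0
The feasible region is unbounded (it extends along (2, 5), (1, 5)), but Z strictly increases along every unbounded feasible direction, so there is no improving ray and the minimum is attained at a vertex.

The minimum is at (56/5, 0). Substituting into each constraint, equality holds for C2 and C4; the remaining constraints have slack.

C2 and C4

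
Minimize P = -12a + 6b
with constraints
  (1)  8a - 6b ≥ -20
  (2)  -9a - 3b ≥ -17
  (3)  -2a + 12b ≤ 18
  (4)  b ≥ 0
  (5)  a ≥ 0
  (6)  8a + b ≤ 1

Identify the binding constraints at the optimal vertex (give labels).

Feasible corners and P = -12a + 6b:
  (0, 0) → P = 0
  (1/8, 0) → P = -3/2
  (0, 1) → P = 6

The minimum is at (1/8, 0). Substituting into each constraint, equality holds for (4) and (6); the remaining constraints have slack.

(4) and (6)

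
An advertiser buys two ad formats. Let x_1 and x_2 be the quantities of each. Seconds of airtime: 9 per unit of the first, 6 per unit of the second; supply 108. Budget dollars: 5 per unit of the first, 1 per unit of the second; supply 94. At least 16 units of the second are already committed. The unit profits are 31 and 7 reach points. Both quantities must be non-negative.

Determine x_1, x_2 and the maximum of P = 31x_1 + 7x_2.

Corner points and P = 31x_1 + 7x_2:
  (0, 18) → P = 126
  (0, 16) → P = 112
  (4/3, 16) → P = 460/3

The optimum lies where 9x_1 + 6x_2 = 108 and x_2 = 16.
Solving simultaneously gives x_1 = 4/3, x_2 = 16.

x_1 = 4/3, x_2 = 16, maximum P = 460/3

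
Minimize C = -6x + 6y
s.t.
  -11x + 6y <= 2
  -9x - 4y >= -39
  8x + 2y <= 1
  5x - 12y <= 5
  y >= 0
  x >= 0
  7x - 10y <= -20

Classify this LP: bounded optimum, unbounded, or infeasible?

infeasible

The boundaries -11x + 6y = 2 and -9x - 4y = -39 meet at (113/49, 447/98), but that point violates 8x + 2y ≤ 1. Every candidate vertex is excluded by some other constraint, so the feasible region is empty.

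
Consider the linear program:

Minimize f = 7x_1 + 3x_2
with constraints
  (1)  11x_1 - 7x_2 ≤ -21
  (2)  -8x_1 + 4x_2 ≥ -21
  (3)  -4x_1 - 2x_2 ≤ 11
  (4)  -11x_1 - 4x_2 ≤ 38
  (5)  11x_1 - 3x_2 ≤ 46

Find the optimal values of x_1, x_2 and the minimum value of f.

Vertices and f = 7x_1 + 3x_2:
  (-119/50, -37/50) → f = -472/25
  (35/4, 67/4) → f = 223/2
  (-16/3, 31/6) → f = -131/6
The feasible region is unbounded (it extends along (-4, 11), (3, 11)), but f strictly increases along every unbounded feasible direction, so there is no improving ray and the minimum is attained at a vertex.

x_1 = -16/3, x_2 = 31/6, minimum f = -131/6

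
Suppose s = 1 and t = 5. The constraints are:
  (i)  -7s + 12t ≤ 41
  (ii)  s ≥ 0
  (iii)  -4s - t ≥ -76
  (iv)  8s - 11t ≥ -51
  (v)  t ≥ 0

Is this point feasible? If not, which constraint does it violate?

Constraint (i): -7s + 12t = 53, which is not ≤ 41. All other constraints are satisfied.

not feasible — violates (i)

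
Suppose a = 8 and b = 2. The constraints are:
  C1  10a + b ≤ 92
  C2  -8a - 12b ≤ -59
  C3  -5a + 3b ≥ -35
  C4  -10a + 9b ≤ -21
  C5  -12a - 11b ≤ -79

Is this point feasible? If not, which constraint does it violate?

feasible

C1: 82 ≤ 92 ✓
C2: -88 ≤ -59 ✓
C3: -34 ≥ -35 ✓
C4: -62 ≤ -21 ✓
C5: -118 ≤ -79 ✓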